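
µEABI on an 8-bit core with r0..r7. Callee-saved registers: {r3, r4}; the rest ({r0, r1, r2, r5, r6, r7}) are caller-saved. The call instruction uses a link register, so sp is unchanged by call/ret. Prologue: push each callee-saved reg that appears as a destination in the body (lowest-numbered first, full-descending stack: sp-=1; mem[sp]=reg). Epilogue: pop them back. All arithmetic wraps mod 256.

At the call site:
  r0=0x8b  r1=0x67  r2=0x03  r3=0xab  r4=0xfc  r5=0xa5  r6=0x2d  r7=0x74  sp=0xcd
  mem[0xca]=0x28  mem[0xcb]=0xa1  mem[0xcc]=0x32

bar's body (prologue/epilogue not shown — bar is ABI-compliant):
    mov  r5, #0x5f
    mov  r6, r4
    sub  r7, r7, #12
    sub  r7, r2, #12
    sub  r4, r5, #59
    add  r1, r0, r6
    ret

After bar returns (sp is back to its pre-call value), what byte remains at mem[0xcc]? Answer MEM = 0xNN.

MEM = 0xfc

prologue: push r4 -> mem[0xcc]=0xfc, sp=0xcc
body[0] mov  r5, #0x5f -> r5=0x5f
body[1] mov  r6, r4 -> r6=0xfc
body[2] sub  r7, r7, #12 -> r7=0x68
body[3] sub  r7, r2, #12 -> r7=0xf7
body[4] sub  r4, r5, #59 -> r4=0x24
body[5] add  r1, r0, r6 -> r1=0x87
epilogue: pop r4=0xfc, sp=0xcd
prologue pushed ['r4'] at ['0xcc']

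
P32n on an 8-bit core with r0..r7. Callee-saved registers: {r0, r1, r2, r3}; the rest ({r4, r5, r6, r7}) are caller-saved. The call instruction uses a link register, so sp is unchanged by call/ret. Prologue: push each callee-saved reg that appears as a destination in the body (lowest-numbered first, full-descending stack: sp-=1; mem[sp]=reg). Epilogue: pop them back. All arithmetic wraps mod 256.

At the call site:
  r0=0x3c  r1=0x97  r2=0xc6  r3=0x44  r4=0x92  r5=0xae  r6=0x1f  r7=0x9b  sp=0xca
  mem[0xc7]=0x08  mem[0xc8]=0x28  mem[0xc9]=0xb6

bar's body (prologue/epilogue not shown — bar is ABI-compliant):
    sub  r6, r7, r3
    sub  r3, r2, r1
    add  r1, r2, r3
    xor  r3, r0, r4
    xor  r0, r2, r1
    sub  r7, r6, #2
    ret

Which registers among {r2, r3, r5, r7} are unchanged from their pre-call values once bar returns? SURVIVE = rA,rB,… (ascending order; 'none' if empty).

SURVIVE = r2,r3,r5

prologue: push r0 → mem[0xc9]=0x3c, sp=0xc9
prologue: push r1 → mem[0xc8]=0x97, sp=0xc8
prologue: push r3 → mem[0xc7]=0x44, sp=0xc7
body[0] sub  r6, r7, r3 → r6=0x57
body[1] sub  r3, r2, r1 → r3=0x2f
body[2] add  r1, r2, r3 → r1=0xf5
body[3] xor  r3, r0, r4 → r3=0xae
body[4] xor  r0, r2, r1 → r0=0x33
body[5] sub  r7, r6, #2 → r7=0x55
epilogue: pop r3=0x44, sp=0xc8
epilogue: pop r1=0x97, sp=0xc9
epilogue: pop r0=0x3c, sp=0xca
r2: callee-saved, written=False
r3: callee-saved, written=True
r5: caller-saved, written=False
r7: caller-saved, written=True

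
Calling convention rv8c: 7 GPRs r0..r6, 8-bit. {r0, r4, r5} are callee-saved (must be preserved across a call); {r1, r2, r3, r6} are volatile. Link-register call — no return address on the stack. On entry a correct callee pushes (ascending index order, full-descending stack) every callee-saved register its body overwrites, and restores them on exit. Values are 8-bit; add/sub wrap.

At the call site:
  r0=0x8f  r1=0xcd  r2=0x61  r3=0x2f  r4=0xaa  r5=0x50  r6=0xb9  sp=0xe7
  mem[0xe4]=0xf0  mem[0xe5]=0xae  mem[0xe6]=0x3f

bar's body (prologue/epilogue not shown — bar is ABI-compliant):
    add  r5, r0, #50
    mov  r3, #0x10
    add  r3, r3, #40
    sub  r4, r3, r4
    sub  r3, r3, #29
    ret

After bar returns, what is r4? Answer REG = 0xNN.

prologue: push r4 -> mem[0xe6]=0xaa, sp=0xe6
prologue: push r5 -> mem[0xe5]=0x50, sp=0xe5
body[0] add  r5, r0, #50 -> r5=0xc1
body[1] mov  r3, #0x10 -> r3=0x10
body[2] add  r3, r3, #40 -> r3=0x38
body[3] sub  r4, r3, r4 -> r4=0x8e
body[4] sub  r3, r3, #29 -> r3=0x1b
epilogue: pop r5=0x50, sp=0xe6
epilogue: pop r4=0xaa, sp=0xe7
r4 is callee-saved -> restored

REG = 0xaa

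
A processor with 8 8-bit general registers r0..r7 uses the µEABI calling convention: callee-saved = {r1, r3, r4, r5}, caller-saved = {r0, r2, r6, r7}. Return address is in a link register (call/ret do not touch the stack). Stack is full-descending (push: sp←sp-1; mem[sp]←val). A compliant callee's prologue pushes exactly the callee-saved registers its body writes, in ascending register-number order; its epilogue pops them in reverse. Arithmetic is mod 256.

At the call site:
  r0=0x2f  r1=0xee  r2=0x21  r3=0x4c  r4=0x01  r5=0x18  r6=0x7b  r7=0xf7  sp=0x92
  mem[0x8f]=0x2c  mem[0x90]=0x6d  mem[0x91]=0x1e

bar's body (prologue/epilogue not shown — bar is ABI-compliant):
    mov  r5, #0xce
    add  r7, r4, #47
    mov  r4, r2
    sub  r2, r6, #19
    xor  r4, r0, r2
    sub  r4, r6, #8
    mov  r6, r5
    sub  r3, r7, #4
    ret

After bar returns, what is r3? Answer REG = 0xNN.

REG = 0x4c

prologue: push r3 -> mem[0x91]=0x4c, sp=0x91
prologue: push r4 -> mem[0x90]=0x01, sp=0x90
prologue: push r5 -> mem[0x8f]=0x18, sp=0x8f
body[0] mov  r5, #0xce -> r5=0xce
body[1] add  r7, r4, #47 -> r7=0x30
body[2] mov  r4, r2 -> r4=0x21
body[3] sub  r2, r6, #19 -> r2=0x68
body[4] xor  r4, r0, r2 -> r4=0x47
body[5] sub  r4, r6, #8 -> r4=0x73
body[6] mov  r6, r5 -> r6=0xce
body[7] sub  r3, r7, #4 -> r3=0x2c
epilogue: pop r5=0x18, sp=0x90
epilogue: pop r4=0x01, sp=0x91
epilogue: pop r3=0x4c, sp=0x92
r3 is callee-saved -> restored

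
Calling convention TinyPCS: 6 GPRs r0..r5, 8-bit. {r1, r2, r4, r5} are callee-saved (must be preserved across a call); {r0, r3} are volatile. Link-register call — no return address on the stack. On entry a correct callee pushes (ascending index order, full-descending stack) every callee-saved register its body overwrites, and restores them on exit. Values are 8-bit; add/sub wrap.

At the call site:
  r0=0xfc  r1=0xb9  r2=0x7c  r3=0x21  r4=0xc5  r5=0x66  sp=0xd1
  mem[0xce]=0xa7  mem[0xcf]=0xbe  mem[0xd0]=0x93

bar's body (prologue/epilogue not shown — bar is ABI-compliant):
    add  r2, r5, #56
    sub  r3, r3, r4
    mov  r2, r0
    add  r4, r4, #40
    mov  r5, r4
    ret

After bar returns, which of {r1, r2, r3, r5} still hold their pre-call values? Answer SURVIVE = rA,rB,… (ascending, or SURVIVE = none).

SURVIVE = r1,r2,r5

prologue: push r2 → mem[0xd0]=0x7c, sp=0xd0
prologue: push r4 → mem[0xcf]=0xc5, sp=0xcf
prologue: push r5 → mem[0xce]=0x66, sp=0xce
body[0] add  r2, r5, #56 → r2=0x9e
body[1] sub  r3, r3, r4 → r3=0x5c
body[2] mov  r2, r0 → r2=0xfc
body[3] add  r4, r4, #40 → r4=0xed
body[4] mov  r5, r4 → r5=0xed
epilogue: pop r5=0x66, sp=0xcf
epilogue: pop r4=0xc5, sp=0xd0
epilogue: pop r2=0x7c, sp=0xd1
r1: callee-saved, written=False
r2: callee-saved, written=True
r3: caller-saved, written=True
r5: callee-saved, written=True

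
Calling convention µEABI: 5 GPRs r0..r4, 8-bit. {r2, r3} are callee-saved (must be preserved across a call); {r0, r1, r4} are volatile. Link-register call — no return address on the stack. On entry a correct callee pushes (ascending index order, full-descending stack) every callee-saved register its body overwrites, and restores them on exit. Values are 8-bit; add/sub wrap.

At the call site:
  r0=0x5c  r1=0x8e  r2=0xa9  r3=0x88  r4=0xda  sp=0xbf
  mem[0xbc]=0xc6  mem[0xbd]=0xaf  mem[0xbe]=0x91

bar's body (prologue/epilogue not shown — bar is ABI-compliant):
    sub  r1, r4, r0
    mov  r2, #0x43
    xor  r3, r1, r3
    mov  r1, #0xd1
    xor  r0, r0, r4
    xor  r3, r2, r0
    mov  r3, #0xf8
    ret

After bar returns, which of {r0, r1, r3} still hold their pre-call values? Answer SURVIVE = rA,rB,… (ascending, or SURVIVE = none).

prologue: push r2 -> mem[0xbe]=0xa9, sp=0xbe
prologue: push r3 -> mem[0xbd]=0x88, sp=0xbd
body[0] sub  r1, r4, r0 -> r1=0x7e
body[1] mov  r2, #0x43 -> r2=0x43
body[2] xor  r3, r1, r3 -> r3=0xf6
body[3] mov  r1, #0xd1 -> r1=0xd1
body[4] xor  r0, r0, r4 -> r0=0x86
body[5] xor  r3, r2, r0 -> r3=0xc5
body[6] mov  r3, #0xf8 -> r3=0xf8
epilogue: pop r3=0x88, sp=0xbe
epilogue: pop r2=0xa9, sp=0xbf
r0: caller-saved, written=True
r1: caller-saved, written=True
r3: callee-saved, written=True

SURVIVE = r3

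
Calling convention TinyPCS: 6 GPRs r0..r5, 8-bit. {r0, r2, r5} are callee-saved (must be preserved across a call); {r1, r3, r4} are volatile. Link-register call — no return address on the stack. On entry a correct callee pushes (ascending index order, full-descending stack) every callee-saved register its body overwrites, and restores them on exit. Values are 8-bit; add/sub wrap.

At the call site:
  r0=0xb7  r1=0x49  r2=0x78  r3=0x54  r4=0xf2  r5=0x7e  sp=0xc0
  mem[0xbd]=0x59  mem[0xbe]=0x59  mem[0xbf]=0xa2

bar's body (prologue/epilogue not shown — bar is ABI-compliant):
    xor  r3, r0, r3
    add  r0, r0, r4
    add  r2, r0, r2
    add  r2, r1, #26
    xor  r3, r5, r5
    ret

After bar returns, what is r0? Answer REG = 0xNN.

prologue: push r0 → mem[0xbf]=0xb7, sp=0xbf
prologue: push r2 → mem[0xbe]=0x78, sp=0xbe
body[0] xor  r3, r0, r3 → r3=0xe3
body[1] add  r0, r0, r4 → r0=0xa9
body[2] add  r2, r0, r2 → r2=0x21
body[3] add  r2, r1, #26 → r2=0x63
body[4] xor  r3, r5, r5 → r3=0x00
epilogue: pop r2=0x78, sp=0xbf
epilogue: pop r0=0xb7, sp=0xc0
r0 is callee-saved → restored

REG = 0xb7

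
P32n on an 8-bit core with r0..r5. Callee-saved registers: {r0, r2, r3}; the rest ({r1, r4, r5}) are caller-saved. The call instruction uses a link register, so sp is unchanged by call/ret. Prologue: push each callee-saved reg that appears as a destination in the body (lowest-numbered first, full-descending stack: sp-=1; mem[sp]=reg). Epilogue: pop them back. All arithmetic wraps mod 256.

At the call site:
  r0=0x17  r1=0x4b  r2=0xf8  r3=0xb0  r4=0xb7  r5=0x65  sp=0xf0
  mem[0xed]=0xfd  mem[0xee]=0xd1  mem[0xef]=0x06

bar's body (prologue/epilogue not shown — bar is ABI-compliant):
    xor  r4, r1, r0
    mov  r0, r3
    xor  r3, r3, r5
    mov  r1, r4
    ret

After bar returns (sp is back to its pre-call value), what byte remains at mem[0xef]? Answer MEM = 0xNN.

prologue: push r0 → mem[0xef]=0x17, sp=0xef
prologue: push r3 → mem[0xee]=0xb0, sp=0xee
body[0] xor  r4, r1, r0 → r4=0x5c
body[1] mov  r0, r3 → r0=0xb0
body[2] xor  r3, r3, r5 → r3=0xd5
body[3] mov  r1, r4 → r1=0x5c
epilogue: pop r3=0xb0, sp=0xef
epilogue: pop r0=0x17, sp=0xf0
prologue pushed ['r0', 'r3'] at ['0xef', '0xee']

MEM = 0x17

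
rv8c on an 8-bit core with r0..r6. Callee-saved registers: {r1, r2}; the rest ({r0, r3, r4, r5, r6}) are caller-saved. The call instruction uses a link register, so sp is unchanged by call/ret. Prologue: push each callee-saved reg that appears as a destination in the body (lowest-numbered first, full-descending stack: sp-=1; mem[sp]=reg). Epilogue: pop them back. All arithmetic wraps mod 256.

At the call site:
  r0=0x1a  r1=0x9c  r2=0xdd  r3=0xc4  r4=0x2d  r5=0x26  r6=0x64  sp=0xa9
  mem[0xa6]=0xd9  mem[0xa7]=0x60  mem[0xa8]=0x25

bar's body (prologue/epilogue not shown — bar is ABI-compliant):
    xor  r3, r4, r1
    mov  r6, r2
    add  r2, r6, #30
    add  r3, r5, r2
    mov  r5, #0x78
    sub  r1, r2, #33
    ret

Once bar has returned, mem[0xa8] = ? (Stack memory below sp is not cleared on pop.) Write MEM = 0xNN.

prologue: push r1 -> mem[0xa8]=0x9c, sp=0xa8
prologue: push r2 -> mem[0xa7]=0xdd, sp=0xa7
body[0] xor  r3, r4, r1 -> r3=0xb1
body[1] mov  r6, r2 -> r6=0xdd
body[2] add  r2, r6, #30 -> r2=0xfb
body[3] add  r3, r5, r2 -> r3=0x21
body[4] mov  r5, #0x78 -> r5=0x78
body[5] sub  r1, r2, #33 -> r1=0xda
epilogue: pop r2=0xdd, sp=0xa8
epilogue: pop r1=0x9c, sp=0xa9
prologue pushed ['r1', 'r2'] at ['0xa8', '0xa7']

MEM = 0x9c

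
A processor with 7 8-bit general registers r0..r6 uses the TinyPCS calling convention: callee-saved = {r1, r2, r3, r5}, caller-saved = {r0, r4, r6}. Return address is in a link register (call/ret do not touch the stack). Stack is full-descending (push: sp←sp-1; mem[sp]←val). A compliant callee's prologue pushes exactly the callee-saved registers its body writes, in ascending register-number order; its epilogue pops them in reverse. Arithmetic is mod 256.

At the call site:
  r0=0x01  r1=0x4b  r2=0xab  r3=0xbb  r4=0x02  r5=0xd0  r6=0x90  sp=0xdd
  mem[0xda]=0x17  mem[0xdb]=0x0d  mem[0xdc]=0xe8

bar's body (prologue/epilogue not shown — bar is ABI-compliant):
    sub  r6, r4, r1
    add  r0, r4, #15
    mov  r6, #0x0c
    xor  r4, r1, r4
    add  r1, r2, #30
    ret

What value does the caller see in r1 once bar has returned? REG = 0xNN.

REG = 0x4b

prologue: push r1 → mem[0xdc]=0x4b, sp=0xdc
body[0] sub  r6, r4, r1 → r6=0xb7
body[1] add  r0, r4, #15 → r0=0x11
body[2] mov  r6, #0x0c → r6=0x0c
body[3] xor  r4, r1, r4 → r4=0x49
body[4] add  r1, r2, #30 → r1=0xc9
epilogue: pop r1=0x4b, sp=0xdd
r1 is callee-saved → restored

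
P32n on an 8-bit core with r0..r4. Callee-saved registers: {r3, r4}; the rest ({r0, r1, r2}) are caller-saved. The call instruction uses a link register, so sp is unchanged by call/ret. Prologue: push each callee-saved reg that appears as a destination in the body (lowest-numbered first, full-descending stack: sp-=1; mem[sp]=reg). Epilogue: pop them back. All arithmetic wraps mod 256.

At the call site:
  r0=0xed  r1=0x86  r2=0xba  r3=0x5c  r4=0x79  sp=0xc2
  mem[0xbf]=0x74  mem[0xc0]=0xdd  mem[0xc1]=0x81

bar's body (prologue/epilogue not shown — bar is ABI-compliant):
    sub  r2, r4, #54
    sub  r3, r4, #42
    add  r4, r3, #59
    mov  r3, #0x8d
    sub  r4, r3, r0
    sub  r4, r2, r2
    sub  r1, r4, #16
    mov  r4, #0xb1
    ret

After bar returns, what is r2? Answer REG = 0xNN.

REG = 0x43

prologue: push r3 → mem[0xc1]=0x5c, sp=0xc1
prologue: push r4 → mem[0xc0]=0x79, sp=0xc0
body[0] sub  r2, r4, #54 → r2=0x43
body[1] sub  r3, r4, #42 → r3=0x4f
body[2] add  r4, r3, #59 → r4=0x8a
body[3] mov  r3, #0x8d → r3=0x8d
body[4] sub  r4, r3, r0 → r4=0xa0
body[5] sub  r4, r2, r2 → r4=0x00
body[6] sub  r1, r4, #16 → r1=0xf0
body[7] mov  r4, #0xb1 → r4=0xb1
epilogue: pop r4=0x79, sp=0xc1
epilogue: pop r3=0x5c, sp=0xc2
r2 is caller-saved → body value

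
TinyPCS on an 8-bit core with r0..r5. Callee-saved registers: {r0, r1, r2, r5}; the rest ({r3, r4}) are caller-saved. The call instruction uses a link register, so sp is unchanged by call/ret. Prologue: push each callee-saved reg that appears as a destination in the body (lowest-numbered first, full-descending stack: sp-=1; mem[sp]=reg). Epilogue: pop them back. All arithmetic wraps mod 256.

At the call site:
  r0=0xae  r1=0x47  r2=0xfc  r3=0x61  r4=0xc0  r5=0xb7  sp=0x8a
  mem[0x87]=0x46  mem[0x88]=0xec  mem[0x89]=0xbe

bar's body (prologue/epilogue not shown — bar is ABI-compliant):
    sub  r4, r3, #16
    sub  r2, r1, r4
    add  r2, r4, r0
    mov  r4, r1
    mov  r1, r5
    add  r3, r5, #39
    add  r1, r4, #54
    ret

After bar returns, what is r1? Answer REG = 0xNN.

REG = 0x47

prologue: push r1 → mem[0x89]=0x47, sp=0x89
prologue: push r2 → mem[0x88]=0xfc, sp=0x88
body[0] sub  r4, r3, #16 → r4=0x51
body[1] sub  r2, r1, r4 → r2=0xf6
body[2] add  r2, r4, r0 → r2=0xff
body[3] mov  r4, r1 → r4=0x47
body[4] mov  r1, r5 → r1=0xb7
body[5] add  r3, r5, #39 → r3=0xde
body[6] add  r1, r4, #54 → r1=0x7d
epilogue: pop r2=0xfc, sp=0x89
epilogue: pop r1=0x47, sp=0x8a
r1 is callee-saved → restored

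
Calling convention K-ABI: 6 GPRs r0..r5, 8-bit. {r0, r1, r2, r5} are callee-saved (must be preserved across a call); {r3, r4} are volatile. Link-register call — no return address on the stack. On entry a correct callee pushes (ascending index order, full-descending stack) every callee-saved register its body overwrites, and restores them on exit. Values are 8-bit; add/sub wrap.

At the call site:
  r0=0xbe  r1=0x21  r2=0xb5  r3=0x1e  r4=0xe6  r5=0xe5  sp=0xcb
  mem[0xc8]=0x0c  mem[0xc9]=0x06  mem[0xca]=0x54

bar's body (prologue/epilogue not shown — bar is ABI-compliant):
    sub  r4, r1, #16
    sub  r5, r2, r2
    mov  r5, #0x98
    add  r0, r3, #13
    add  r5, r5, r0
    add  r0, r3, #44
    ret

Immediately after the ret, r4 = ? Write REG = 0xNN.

REG = 0x11

prologue: push r0 -> mem[0xca]=0xbe, sp=0xca
prologue: push r5 -> mem[0xc9]=0xe5, sp=0xc9
body[0] sub  r4, r1, #16 -> r4=0x11
body[1] sub  r5, r2, r2 -> r5=0x00
body[2] mov  r5, #0x98 -> r5=0x98
body[3] add  r0, r3, #13 -> r0=0x2b
body[4] add  r5, r5, r0 -> r5=0xc3
body[5] add  r0, r3, #44 -> r0=0x4a
epilogue: pop r5=0xe5, sp=0xca
epilogue: pop r0=0xbe, sp=0xcb
r4 is caller-saved -> body value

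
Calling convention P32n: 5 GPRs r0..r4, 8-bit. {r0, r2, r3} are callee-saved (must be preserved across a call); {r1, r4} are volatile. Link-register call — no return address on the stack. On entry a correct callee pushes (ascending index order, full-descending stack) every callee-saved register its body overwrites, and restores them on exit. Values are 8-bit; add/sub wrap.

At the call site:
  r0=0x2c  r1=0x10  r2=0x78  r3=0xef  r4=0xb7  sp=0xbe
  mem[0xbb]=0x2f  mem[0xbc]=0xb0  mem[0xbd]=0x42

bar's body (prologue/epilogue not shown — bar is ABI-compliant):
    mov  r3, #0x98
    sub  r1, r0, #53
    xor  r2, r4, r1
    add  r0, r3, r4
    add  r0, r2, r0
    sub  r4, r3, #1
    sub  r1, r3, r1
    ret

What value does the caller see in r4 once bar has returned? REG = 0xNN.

prologue: push r0 -> mem[0xbd]=0x2c, sp=0xbd
prologue: push r2 -> mem[0xbc]=0x78, sp=0xbc
prologue: push r3 -> mem[0xbb]=0xef, sp=0xbb
body[0] mov  r3, #0x98 -> r3=0x98
body[1] sub  r1, r0, #53 -> r1=0xf7
body[2] xor  r2, r4, r1 -> r2=0x40
body[3] add  r0, r3, r4 -> r0=0x4f
body[4] add  r0, r2, r0 -> r0=0x8f
body[5] sub  r4, r3, #1 -> r4=0x97
body[6] sub  r1, r3, r1 -> r1=0xa1
epilogue: pop r3=0xef, sp=0xbc
epilogue: pop r2=0x78, sp=0xbd
epilogue: pop r0=0x2c, sp=0xbe
r4 is caller-saved -> body value

REG = 0x97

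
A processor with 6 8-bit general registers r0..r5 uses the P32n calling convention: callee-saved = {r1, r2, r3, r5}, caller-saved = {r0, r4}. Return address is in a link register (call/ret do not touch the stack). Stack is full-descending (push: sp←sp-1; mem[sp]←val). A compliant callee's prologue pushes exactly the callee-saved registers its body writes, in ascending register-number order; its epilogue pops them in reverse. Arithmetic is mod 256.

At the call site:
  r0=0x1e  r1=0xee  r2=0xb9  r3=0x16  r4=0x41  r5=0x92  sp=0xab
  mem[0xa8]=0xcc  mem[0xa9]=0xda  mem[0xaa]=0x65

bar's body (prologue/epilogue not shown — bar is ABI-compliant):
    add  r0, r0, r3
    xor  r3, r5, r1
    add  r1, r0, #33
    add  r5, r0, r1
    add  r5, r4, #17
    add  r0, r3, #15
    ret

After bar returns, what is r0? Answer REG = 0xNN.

REG = 0x8b

prologue: push r1 -> mem[0xaa]=0xee, sp=0xaa
prologue: push r3 -> mem[0xa9]=0x16, sp=0xa9
prologue: push r5 -> mem[0xa8]=0x92, sp=0xa8
body[0] add  r0, r0, r3 -> r0=0x34
body[1] xor  r3, r5, r1 -> r3=0x7c
body[2] add  r1, r0, #33 -> r1=0x55
body[3] add  r5, r0, r1 -> r5=0x89
body[4] add  r5, r4, #17 -> r5=0x52
body[5] add  r0, r3, #15 -> r0=0x8b
epilogue: pop r5=0x92, sp=0xa9
epilogue: pop r3=0x16, sp=0xaa
epilogue: pop r1=0xee, sp=0xab
r0 is caller-saved -> body value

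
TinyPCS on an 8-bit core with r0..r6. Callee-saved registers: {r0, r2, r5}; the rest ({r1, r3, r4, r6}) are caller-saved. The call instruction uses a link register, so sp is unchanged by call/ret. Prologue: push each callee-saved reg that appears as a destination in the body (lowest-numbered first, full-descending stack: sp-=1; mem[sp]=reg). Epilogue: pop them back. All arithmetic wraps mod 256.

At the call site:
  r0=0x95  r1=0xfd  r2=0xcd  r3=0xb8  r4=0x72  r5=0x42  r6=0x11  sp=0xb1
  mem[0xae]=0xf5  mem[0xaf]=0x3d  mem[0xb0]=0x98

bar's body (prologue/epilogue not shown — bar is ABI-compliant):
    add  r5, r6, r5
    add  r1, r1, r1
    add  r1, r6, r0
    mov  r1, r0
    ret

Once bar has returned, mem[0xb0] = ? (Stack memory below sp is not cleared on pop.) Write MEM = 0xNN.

MEM = 0x42

prologue: push r5 -> mem[0xb0]=0x42, sp=0xb0
body[0] add  r5, r6, r5 -> r5=0x53
body[1] add  r1, r1, r1 -> r1=0xfa
body[2] add  r1, r6, r0 -> r1=0xa6
body[3] mov  r1, r0 -> r1=0x95
epilogue: pop r5=0x42, sp=0xb1
prologue pushed ['r5'] at ['0xb0']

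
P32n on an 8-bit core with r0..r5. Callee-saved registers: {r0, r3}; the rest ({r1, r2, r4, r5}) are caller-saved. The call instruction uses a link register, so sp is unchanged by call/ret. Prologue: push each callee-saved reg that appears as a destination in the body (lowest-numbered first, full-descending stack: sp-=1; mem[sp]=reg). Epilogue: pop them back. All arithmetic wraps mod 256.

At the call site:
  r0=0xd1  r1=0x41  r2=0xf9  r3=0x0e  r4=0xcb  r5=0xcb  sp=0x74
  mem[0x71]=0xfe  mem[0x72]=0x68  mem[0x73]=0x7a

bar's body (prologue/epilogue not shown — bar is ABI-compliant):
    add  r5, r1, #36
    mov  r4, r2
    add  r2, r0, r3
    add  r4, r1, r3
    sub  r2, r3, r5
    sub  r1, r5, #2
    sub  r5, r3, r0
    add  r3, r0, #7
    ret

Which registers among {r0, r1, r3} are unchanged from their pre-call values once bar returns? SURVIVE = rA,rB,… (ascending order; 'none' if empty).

prologue: push r3 -> mem[0x73]=0x0e, sp=0x73
body[0] add  r5, r1, #36 -> r5=0x65
body[1] mov  r4, r2 -> r4=0xf9
body[2] add  r2, r0, r3 -> r2=0xdf
body[3] add  r4, r1, r3 -> r4=0x4f
body[4] sub  r2, r3, r5 -> r2=0xa9
body[5] sub  r1, r5, #2 -> r1=0x63
body[6] sub  r5, r3, r0 -> r5=0x3d
body[7] add  r3, r0, #7 -> r3=0xd8
epilogue: pop r3=0x0e, sp=0x74
r0: callee-saved, written=False
r1: caller-saved, written=True
r3: callee-saved, written=True

SURVIVE = r0,r3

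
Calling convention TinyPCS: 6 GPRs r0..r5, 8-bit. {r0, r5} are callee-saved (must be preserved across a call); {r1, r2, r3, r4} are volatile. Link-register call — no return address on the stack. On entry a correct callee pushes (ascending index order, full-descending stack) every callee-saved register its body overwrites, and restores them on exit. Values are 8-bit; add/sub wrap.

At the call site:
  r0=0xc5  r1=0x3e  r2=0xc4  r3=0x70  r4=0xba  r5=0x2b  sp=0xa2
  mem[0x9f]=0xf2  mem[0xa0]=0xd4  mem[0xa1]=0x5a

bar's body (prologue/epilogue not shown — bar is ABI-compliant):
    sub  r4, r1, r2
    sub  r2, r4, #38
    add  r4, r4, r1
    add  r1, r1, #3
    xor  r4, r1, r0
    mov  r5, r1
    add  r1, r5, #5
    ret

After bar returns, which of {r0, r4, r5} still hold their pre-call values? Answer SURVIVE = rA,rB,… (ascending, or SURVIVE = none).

SURVIVE = r0,r5

prologue: push r5 -> mem[0xa1]=0x2b, sp=0xa1
body[0] sub  r4, r1, r2 -> r4=0x7a
body[1] sub  r2, r4, #38 -> r2=0x54
body[2] add  r4, r4, r1 -> r4=0xb8
body[3] add  r1, r1, #3 -> r1=0x41
body[4] xor  r4, r1, r0 -> r4=0x84
body[5] mov  r5, r1 -> r5=0x41
body[6] add  r1, r5, #5 -> r1=0x46
epilogue: pop r5=0x2b, sp=0xa2
r0: callee-saved, written=False
r4: caller-saved, written=True
r5: callee-saved, written=True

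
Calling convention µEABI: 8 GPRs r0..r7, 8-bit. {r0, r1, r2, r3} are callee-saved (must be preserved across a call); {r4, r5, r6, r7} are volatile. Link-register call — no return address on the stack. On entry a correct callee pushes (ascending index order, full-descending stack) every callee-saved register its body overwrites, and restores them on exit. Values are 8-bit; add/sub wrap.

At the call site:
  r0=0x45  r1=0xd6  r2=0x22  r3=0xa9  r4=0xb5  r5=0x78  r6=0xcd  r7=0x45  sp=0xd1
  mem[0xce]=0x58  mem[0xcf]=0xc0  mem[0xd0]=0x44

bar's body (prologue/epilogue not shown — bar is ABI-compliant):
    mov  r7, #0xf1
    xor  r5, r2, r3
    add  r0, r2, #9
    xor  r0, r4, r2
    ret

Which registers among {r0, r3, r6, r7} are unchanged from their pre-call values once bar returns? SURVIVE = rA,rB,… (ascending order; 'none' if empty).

prologue: push r0 → mem[0xd0]=0x45, sp=0xd0
body[0] mov  r7, #0xf1 → r7=0xf1
body[1] xor  r5, r2, r3 → r5=0x8b
body[2] add  r0, r2, #9 → r0=0x2b
body[3] xor  r0, r4, r2 → r0=0x97
epilogue: pop r0=0x45, sp=0xd1
r0: callee-saved, written=True
r3: callee-saved, written=False
r6: caller-saved, written=False
r7: caller-saved, written=True

SURVIVE = r0,r3,r6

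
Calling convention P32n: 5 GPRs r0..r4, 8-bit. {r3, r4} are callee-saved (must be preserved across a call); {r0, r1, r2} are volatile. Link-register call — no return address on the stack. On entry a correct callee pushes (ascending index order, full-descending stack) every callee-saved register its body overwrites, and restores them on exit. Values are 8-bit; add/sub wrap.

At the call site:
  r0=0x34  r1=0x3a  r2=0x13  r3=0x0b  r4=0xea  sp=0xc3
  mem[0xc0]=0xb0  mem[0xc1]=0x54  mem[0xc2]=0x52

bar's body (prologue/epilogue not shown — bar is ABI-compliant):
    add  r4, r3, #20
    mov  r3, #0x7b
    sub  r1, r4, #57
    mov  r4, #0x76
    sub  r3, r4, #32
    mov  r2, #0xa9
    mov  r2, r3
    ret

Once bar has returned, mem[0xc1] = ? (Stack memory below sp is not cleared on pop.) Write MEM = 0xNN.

MEM = 0xea

prologue: push r3 → mem[0xc2]=0x0b, sp=0xc2
prologue: push r4 → mem[0xc1]=0xea, sp=0xc1
body[0] add  r4, r3, #20 → r4=0x1f
body[1] mov  r3, #0x7b → r3=0x7b
body[2] sub  r1, r4, #57 → r1=0xe6
body[3] mov  r4, #0x76 → r4=0x76
body[4] sub  r3, r4, #32 → r3=0x56
body[5] mov  r2, #0xa9 → r2=0xa9
body[6] mov  r2, r3 → r2=0x56
epilogue: pop r4=0xea, sp=0xc2
epilogue: pop r3=0x0b, sp=0xc3
prologue pushed ['r3', 'r4'] at ['0xc2', '0xc1']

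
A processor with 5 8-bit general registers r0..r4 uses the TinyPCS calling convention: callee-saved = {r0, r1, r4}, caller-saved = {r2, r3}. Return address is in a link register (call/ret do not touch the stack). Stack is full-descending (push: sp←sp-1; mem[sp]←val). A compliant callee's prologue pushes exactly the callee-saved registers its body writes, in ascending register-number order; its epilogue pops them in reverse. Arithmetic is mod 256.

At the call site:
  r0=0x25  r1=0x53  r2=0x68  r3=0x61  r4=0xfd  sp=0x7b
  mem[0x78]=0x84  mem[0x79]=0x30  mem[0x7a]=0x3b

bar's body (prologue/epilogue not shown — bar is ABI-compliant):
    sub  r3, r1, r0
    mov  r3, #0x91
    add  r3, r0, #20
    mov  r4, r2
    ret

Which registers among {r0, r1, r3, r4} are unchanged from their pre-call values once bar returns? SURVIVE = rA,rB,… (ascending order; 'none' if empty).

prologue: push r4 → mem[0x7a]=0xfd, sp=0x7a
body[0] sub  r3, r1, r0 → r3=0x2e
body[1] mov  r3, #0x91 → r3=0x91
body[2] add  r3, r0, #20 → r3=0x39
body[3] mov  r4, r2 → r4=0x68
epilogue: pop r4=0xfd, sp=0x7b
r0: callee-saved, written=False
r1: callee-saved, written=False
r3: caller-saved, written=True
r4: callee-saved, written=True

SURVIVE = r0,r1,r4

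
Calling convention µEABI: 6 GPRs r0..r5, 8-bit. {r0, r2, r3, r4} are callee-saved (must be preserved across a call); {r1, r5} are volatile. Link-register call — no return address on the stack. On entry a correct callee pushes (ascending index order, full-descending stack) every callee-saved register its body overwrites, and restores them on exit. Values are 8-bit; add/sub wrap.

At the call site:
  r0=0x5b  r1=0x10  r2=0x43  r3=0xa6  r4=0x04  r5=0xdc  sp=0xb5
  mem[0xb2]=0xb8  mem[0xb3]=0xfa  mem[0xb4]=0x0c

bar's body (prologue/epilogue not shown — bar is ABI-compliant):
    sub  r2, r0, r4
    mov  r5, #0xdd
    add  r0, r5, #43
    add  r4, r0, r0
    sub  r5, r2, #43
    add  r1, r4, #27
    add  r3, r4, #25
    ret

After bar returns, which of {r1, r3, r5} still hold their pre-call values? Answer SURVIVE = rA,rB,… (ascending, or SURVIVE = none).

prologue: push r0 → mem[0xb4]=0x5b, sp=0xb4
prologue: push r2 → mem[0xb3]=0x43, sp=0xb3
prologue: push r3 → mem[0xb2]=0xa6, sp=0xb2
prologue: push r4 → mem[0xb1]=0x04, sp=0xb1
body[0] sub  r2, r0, r4 → r2=0x57
body[1] mov  r5, #0xdd → r5=0xdd
body[2] add  r0, r5, #43 → r0=0x08
body[3] add  r4, r0, r0 → r4=0x10
body[4] sub  r5, r2, #43 → r5=0x2c
body[5] add  r1, r4, #27 → r1=0x2b
body[6] add  r3, r4, #25 → r3=0x29
epilogue: pop r4=0x04, sp=0xb2
epilogue: pop r3=0xa6, sp=0xb3
epilogue: pop r2=0x43, sp=0xb4
epilogue: pop r0=0x5b, sp=0xb5
r1: caller-saved, written=True
r3: callee-saved, written=True
r5: caller-saved, written=True

SURVIVE = r3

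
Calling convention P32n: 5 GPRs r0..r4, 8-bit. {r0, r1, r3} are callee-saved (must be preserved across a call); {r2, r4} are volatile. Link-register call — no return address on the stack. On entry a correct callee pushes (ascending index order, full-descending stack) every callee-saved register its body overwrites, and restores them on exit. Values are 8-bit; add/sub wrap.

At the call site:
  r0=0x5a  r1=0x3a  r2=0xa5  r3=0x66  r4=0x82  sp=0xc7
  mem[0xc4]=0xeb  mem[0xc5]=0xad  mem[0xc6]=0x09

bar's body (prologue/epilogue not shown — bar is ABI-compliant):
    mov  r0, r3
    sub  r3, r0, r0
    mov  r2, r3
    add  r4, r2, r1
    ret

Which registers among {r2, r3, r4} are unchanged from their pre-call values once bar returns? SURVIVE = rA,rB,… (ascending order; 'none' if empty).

SURVIVE = r3

prologue: push r0 -> mem[0xc6]=0x5a, sp=0xc6
prologue: push r3 -> mem[0xc5]=0x66, sp=0xc5
body[0] mov  r0, r3 -> r0=0x66
body[1] sub  r3, r0, r0 -> r3=0x00
body[2] mov  r2, r3 -> r2=0x00
body[3] add  r4, r2, r1 -> r4=0x3a
epilogue: pop r3=0x66, sp=0xc6
epilogue: pop r0=0x5a, sp=0xc7
r2: caller-saved, written=True
r3: callee-saved, written=True
r4: caller-saved, written=True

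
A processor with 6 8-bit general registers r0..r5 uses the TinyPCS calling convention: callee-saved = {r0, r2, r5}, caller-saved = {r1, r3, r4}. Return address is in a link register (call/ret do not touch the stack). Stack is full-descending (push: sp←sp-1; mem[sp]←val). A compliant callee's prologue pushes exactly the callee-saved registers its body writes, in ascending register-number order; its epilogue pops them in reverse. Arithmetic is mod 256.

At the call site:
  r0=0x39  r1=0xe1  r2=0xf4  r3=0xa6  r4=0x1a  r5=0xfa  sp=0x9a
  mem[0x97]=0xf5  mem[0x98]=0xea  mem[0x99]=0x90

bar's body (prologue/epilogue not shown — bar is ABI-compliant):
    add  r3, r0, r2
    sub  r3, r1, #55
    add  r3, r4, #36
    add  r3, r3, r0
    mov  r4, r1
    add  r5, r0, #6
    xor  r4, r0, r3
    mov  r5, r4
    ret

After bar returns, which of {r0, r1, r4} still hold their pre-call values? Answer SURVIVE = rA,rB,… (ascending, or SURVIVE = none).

SURVIVE = r0,r1

prologue: push r5 -> mem[0x99]=0xfa, sp=0x99
body[0] add  r3, r0, r2 -> r3=0x2d
body[1] sub  r3, r1, #55 -> r3=0xaa
body[2] add  r3, r4, #36 -> r3=0x3e
body[3] add  r3, r3, r0 -> r3=0x77
body[4] mov  r4, r1 -> r4=0xe1
body[5] add  r5, r0, #6 -> r5=0x3f
body[6] xor  r4, r0, r3 -> r4=0x4e
body[7] mov  r5, r4 -> r5=0x4e
epilogue: pop r5=0xfa, sp=0x9a
r0: callee-saved, written=False
r1: caller-saved, written=False
r4: caller-saved, written=True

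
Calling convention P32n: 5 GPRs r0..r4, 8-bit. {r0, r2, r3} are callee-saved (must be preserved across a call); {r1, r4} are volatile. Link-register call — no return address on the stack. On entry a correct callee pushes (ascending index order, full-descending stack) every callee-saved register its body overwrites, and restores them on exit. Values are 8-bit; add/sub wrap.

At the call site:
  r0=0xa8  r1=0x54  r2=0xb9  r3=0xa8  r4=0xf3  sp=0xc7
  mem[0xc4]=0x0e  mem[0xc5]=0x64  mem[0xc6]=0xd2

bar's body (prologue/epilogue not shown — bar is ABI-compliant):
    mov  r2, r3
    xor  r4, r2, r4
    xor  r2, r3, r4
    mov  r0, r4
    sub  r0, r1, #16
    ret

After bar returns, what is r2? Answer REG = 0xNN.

REG = 0xb9

prologue: push r0 → mem[0xc6]=0xa8, sp=0xc6
prologue: push r2 → mem[0xc5]=0xb9, sp=0xc5
body[0] mov  r2, r3 → r2=0xa8
body[1] xor  r4, r2, r4 → r4=0x5b
body[2] xor  r2, r3, r4 → r2=0xf3
body[3] mov  r0, r4 → r0=0x5b
body[4] sub  r0, r1, #16 → r0=0x44
epilogue: pop r2=0xb9, sp=0xc6
epilogue: pop r0=0xa8, sp=0xc7
r2 is callee-saved → restored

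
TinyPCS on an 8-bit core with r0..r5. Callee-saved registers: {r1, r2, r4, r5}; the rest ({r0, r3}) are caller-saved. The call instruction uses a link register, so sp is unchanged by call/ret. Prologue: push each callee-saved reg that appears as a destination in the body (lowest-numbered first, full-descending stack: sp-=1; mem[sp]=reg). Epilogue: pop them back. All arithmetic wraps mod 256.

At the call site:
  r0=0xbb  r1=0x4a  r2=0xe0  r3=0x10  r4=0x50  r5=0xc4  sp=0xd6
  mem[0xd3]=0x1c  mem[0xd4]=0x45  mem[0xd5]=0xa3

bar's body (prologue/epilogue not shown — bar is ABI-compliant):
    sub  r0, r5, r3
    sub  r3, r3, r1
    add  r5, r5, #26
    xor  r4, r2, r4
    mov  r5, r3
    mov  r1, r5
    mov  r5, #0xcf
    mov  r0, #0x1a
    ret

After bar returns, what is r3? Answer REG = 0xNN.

prologue: push r1 → mem[0xd5]=0x4a, sp=0xd5
prologue: push r4 → mem[0xd4]=0x50, sp=0xd4
prologue: push r5 → mem[0xd3]=0xc4, sp=0xd3
body[0] sub  r0, r5, r3 → r0=0xb4
body[1] sub  r3, r3, r1 → r3=0xc6
body[2] add  r5, r5, #26 → r5=0xde
body[3] xor  r4, r2, r4 → r4=0xb0
body[4] mov  r5, r3 → r5=0xc6
body[5] mov  r1, r5 → r1=0xc6
body[6] mov  r5, #0xcf → r5=0xcf
body[7] mov  r0, #0x1a → r0=0x1a
epilogue: pop r5=0xc4, sp=0xd4
epilogue: pop r4=0x50, sp=0xd5
epilogue: pop r1=0x4a, sp=0xd6
r3 is caller-saved → body value

REG = 0xc6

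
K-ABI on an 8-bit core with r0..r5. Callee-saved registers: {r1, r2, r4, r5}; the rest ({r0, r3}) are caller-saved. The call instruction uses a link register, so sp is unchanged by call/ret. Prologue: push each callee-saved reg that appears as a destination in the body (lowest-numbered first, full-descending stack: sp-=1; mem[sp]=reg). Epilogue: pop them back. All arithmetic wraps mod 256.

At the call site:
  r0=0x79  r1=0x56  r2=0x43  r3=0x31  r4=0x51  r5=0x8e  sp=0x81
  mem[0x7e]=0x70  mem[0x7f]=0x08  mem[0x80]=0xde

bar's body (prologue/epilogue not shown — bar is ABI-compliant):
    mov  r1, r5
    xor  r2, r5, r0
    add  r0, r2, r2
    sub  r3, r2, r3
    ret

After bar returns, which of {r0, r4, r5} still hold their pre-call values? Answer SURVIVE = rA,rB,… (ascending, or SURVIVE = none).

SURVIVE = r4,r5

prologue: push r1 → mem[0x80]=0x56, sp=0x80
prologue: push r2 → mem[0x7f]=0x43, sp=0x7f
body[0] mov  r1, r5 → r1=0x8e
body[1] xor  r2, r5, r0 → r2=0xf7
body[2] add  r0, r2, r2 → r0=0xee
body[3] sub  r3, r2, r3 → r3=0xc6
epilogue: pop r2=0x43, sp=0x80
epilogue: pop r1=0x56, sp=0x81
r0: caller-saved, written=True
r4: callee-saved, written=False
r5: callee-saved, written=False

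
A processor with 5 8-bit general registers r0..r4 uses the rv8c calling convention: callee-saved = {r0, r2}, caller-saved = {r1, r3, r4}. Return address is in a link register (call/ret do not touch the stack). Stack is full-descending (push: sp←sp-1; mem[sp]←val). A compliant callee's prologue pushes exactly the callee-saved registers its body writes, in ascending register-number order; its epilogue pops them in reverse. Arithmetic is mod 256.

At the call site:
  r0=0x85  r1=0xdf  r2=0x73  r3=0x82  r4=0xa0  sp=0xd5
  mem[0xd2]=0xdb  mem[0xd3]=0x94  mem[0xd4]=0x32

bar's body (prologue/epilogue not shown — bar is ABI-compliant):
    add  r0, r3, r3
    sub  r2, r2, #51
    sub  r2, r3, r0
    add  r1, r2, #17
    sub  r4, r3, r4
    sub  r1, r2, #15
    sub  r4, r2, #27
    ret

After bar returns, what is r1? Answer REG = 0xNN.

REG = 0x6f

prologue: push r0 -> mem[0xd4]=0x85, sp=0xd4
prologue: push r2 -> mem[0xd3]=0x73, sp=0xd3
body[0] add  r0, r3, r3 -> r0=0x04
body[1] sub  r2, r2, #51 -> r2=0x40
body[2] sub  r2, r3, r0 -> r2=0x7e
body[3] add  r1, r2, #17 -> r1=0x8f
body[4] sub  r4, r3, r4 -> r4=0xe2
body[5] sub  r1, r2, #15 -> r1=0x6f
body[6] sub  r4, r2, #27 -> r4=0x63
epilogue: pop r2=0x73, sp=0xd4
epilogue: pop r0=0x85, sp=0xd5
r1 is caller-saved -> body value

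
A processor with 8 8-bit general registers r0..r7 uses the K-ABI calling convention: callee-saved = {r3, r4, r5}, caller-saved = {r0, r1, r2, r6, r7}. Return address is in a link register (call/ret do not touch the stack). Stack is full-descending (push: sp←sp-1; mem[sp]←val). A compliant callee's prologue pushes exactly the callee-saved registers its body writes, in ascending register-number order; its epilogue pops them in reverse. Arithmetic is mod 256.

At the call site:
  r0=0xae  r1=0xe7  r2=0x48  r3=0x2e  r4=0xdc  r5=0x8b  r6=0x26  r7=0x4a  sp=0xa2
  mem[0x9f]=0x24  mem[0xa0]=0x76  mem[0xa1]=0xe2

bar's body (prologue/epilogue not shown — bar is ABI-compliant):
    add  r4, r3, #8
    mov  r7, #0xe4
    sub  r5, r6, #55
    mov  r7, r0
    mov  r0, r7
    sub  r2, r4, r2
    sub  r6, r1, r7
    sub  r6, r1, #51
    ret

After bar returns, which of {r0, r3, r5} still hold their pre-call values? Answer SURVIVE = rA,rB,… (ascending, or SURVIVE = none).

SURVIVE = r0,r3,r5

prologue: push r4 -> mem[0xa1]=0xdc, sp=0xa1
prologue: push r5 -> mem[0xa0]=0x8b, sp=0xa0
body[0] add  r4, r3, #8 -> r4=0x36
body[1] mov  r7, #0xe4 -> r7=0xe4
body[2] sub  r5, r6, #55 -> r5=0xef
body[3] mov  r7, r0 -> r7=0xae
body[4] mov  r0, r7 -> r0=0xae
body[5] sub  r2, r4, r2 -> r2=0xee
body[6] sub  r6, r1, r7 -> r6=0x39
body[7] sub  r6, r1, #51 -> r6=0xb4
epilogue: pop r5=0x8b, sp=0xa1
epilogue: pop r4=0xdc, sp=0xa2
r0: caller-saved, written=True
r3: callee-saved, written=False
r5: callee-saved, written=True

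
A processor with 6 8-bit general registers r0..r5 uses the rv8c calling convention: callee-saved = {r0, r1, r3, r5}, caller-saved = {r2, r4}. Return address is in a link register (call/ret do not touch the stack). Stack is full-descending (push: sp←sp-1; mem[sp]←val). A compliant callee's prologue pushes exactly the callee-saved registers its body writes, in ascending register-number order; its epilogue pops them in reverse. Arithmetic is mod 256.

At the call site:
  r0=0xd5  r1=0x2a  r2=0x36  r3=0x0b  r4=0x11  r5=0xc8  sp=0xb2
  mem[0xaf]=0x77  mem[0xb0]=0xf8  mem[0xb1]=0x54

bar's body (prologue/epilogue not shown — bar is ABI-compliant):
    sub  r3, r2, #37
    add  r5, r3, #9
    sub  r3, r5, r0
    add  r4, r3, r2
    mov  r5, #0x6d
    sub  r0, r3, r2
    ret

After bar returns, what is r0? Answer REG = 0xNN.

REG = 0xd5

prologue: push r0 -> mem[0xb1]=0xd5, sp=0xb1
prologue: push r3 -> mem[0xb0]=0x0b, sp=0xb0
prologue: push r5 -> mem[0xaf]=0xc8, sp=0xaf
body[0] sub  r3, r2, #37 -> r3=0x11
body[1] add  r5, r3, #9 -> r5=0x1a
body[2] sub  r3, r5, r0 -> r3=0x45
body[3] add  r4, r3, r2 -> r4=0x7b
body[4] mov  r5, #0x6d -> r5=0x6d
body[5] sub  r0, r3, r2 -> r0=0x0f
epilogue: pop r5=0xc8, sp=0xb0
epilogue: pop r3=0x0b, sp=0xb1
epilogue: pop r0=0xd5, sp=0xb2
r0 is callee-saved -> restored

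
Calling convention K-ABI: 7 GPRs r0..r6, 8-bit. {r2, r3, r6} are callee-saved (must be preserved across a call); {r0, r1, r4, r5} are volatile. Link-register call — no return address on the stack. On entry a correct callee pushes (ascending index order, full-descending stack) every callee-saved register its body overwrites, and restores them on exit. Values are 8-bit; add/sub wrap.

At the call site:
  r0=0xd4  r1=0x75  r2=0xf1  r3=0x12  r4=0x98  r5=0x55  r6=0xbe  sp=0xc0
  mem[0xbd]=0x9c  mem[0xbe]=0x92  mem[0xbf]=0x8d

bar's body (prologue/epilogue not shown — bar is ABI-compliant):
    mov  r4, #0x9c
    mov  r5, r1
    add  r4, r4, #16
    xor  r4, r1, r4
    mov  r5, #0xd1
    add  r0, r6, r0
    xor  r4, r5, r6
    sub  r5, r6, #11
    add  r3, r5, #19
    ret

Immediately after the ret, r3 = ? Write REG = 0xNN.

REG = 0x12

prologue: push r3 -> mem[0xbf]=0x12, sp=0xbf
body[0] mov  r4, #0x9c -> r4=0x9c
body[1] mov  r5, r1 -> r5=0x75
body[2] add  r4, r4, #16 -> r4=0xac
body[3] xor  r4, r1, r4 -> r4=0xd9
body[4] mov  r5, #0xd1 -> r5=0xd1
body[5] add  r0, r6, r0 -> r0=0x92
body[6] xor  r4, r5, r6 -> r4=0x6f
body[7] sub  r5, r6, #11 -> r5=0xb3
body[8] add  r3, r5, #19 -> r3=0xc6
epilogue: pop r3=0x12, sp=0xc0
r3 is callee-saved -> restored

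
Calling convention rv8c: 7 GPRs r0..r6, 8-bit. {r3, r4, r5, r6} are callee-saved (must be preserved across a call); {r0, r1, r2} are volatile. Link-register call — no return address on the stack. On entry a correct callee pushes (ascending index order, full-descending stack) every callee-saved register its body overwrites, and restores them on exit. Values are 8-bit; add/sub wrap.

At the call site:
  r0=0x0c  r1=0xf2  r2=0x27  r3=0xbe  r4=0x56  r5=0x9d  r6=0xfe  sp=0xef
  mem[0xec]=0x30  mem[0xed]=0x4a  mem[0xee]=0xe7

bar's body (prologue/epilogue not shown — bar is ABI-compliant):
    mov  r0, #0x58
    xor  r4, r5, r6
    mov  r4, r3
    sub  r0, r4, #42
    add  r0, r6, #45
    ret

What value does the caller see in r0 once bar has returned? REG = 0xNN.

REG = 0x2b

prologue: push r4 -> mem[0xee]=0x56, sp=0xee
body[0] mov  r0, #0x58 -> r0=0x58
body[1] xor  r4, r5, r6 -> r4=0x63
body[2] mov  r4, r3 -> r4=0xbe
body[3] sub  r0, r4, #42 -> r0=0x94
body[4] add  r0, r6, #45 -> r0=0x2b
epilogue: pop r4=0x56, sp=0xef
r0 is caller-saved -> body value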